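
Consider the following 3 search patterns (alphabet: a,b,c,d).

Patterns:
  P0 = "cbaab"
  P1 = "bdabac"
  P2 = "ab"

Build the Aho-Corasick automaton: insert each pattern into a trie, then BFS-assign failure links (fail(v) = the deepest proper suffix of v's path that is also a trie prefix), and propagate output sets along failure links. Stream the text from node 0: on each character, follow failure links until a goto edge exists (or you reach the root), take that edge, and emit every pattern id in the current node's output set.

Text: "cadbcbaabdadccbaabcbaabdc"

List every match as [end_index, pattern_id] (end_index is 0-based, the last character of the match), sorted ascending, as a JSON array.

Build:
Trie nodes:
  n0 'ε': a→12 b→6 c→1
  n1 'c': b→2
  n2 'cb': a→3
  n3 'cba': a→4
  n4 'cbaa': b→5
  n5 'cbaab': ·  ←P0
  n6 'b': d→7
  n7 'bd': a→8
  n8 'bda': b→9
  n9 'bdab': a→10
  n10 'bdaba': c→11
  n11 'bdabac': ·  ←P1
  n12 'a': b→13
  n13 'ab': ·  ←P2

Failure links (BFS by depth):
  n1('c'): parent n0 fail=0; on 'c' 0 → fail=0;  out ∅∪∅=∅
  n6('b'): parent n0 fail=0; on 'b' 0 → fail=0;  out ∅∪∅=∅
  n12('a'): parent n0 fail=0; on 'a' 0 → fail=0;  out ∅∪∅=∅
  n2('cb'): parent n1 fail=0; on 'b' 0 → fail=6;  out ∅∪∅=∅
  n7('bd'): parent n6 fail=0; on 'd' 0 → fail=0;  out ∅∪∅=∅
  n13('ab'): parent n12 fail=0; on 'b' 0 → fail=6;  out {2}∪∅={2}
  n3('cba'): parent n2 fail=6; on 'a' 6→0 → fail=12;  out ∅∪∅=∅
  n8('bda'): parent n7 fail=0; on 'a' 0 → fail=12;  out ∅∪∅=∅
  n4('cbaa'): parent n3 fail=12; on 'a' 12→0 → fail=12;  out ∅∪∅=∅
  n9('bdab'): parent n8 fail=12; on 'b' 12 → fail=13;  out ∅∪{2}={2}
  n5('cbaab'): parent n4 fail=12; on 'b' 12 → fail=13;  out {0}∪{2}={0,2}
  n10('bdaba'): parent n9 fail=13; on 'a' 13→6→0 → fail=12;  out ∅∪∅=∅
  n11('bdabac'): parent n10 fail=12; on 'c' 12→0 → fail=1;  out {1}∪∅={1}

Run:
[0] read 'c'  n0⇒n1
[1] read 'a'  n1⇒n12 (fail-walked)
[2] read 'd'  n12⇒n0 (fail-walked)
[3] read 'b'  n0⇒n6
[4] read 'c'  n6⇒n1 (fail-walked)
[5] read 'b'  n1⇒n2
[6] read 'a'  n2⇒n3
[7] read 'a'  n3⇒n4
[8] read 'b'  n4⇒n5  → match P0@[4:8],P2@[7:8]
[9] read 'd'  n5⇒n7 (fail-walked)
[10] read 'a'  n7⇒n8
[11] read 'd'  n8⇒n0 (fail-walked)
[12] read 'c'  n0⇒n1
[13] read 'c'  n1⇒n1 (fail-walked)
[14] read 'b'  n1⇒n2
[15] read 'a'  n2⇒n3
[16] read 'a'  n3⇒n4
[17] read 'b'  n4⇒n5  → match P0@[13:17],P2@[16:17]
[18] read 'c'  n5⇒n1 (fail-walked)
[19] read 'b'  n1⇒n2
[20] read 'a'  n2⇒n3
[21] read 'a'  n3⇒n4
[22] read 'b'  n4⇒n5  → match P0@[18:22],P2@[21:22]
[23] read 'd'  n5⇒n7 (fail-walked)
[24] read 'c'  n7⇒n1 (fail-walked)

All matches (sorted): [[8,0],[8,2],[17,0],[17,2],[22,0],[22,2]]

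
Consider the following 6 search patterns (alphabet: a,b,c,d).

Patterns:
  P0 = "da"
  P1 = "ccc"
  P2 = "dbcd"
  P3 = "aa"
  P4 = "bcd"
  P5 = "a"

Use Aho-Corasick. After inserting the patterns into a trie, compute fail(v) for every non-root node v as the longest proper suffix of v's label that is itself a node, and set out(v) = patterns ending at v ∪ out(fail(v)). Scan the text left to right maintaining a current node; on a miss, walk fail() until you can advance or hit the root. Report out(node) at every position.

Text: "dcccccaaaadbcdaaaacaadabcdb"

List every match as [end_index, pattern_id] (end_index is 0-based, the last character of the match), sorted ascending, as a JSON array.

Build:
Trie nodes:
  0='ε' goto a→9 b→11 c→3 d→1
  1='d' goto a→2 b→6
  2='da' goto ·  ←P0
  3='c' goto c→4
  4='cc' goto c→5
  5='ccc' goto ·  ←P1
  6='db' goto c→7
  7='dbc' goto d→8
  8='dbcd' goto ·  ←P2
  9='a' goto a→10  ←P5
  10='aa' goto ·  ←P3
  11='b' goto c→12
  12='bc' goto d→13
  13='bcd' goto ·  ←P4

Failure links (BFS by depth):
  fail(1) 'd': from fail(0)=0 chase 'd': 0 ⇒ 0;  out=∅∪out(0)=∅
  fail(3) 'c': from fail(0)=0 chase 'c': 0 ⇒ 0;  out=∅∪out(0)=∅
  fail(9) 'a': from fail(0)=0 chase 'a': 0 ⇒ 0;  out={5}∪out(0)={5}
  fail(11) 'b': from fail(0)=0 chase 'b': 0 ⇒ 0;  out=∅∪out(0)=∅
  fail(2) 'da': from fail(1)=0 chase 'a': 0 ⇒ 9;  out={0}∪out(9)={0,5}
  fail(4) 'cc': from fail(3)=0 chase 'c': 0 ⇒ 3;  out=∅∪out(3)=∅
  fail(6) 'db': from fail(1)=0 chase 'b': 0 ⇒ 11;  out=∅∪out(11)=∅
  fail(10) 'aa': from fail(9)=0 chase 'a': 0 ⇒ 9;  out={3}∪out(9)={3,5}
  fail(12) 'bc': from fail(11)=0 chase 'c': 0 ⇒ 3;  out=∅∪out(3)=∅
  fail(5) 'ccc': from fail(4)=3 chase 'c': 3 ⇒ 4;  out={1}∪out(4)={1}
  fail(7) 'dbc': from fail(6)=11 chase 'c': 11 ⇒ 12;  out=∅∪out(12)=∅
  fail(13) 'bcd': from fail(12)=3 chase 'd': 3→0 ⇒ 1;  out={4}∪out(1)={4}
  fail(8) 'dbcd': from fail(7)=12 chase 'd': 12 ⇒ 13;  out={2}∪out(13)={2,4}

Run:
pos 0 'd': at 1
pos 1 'c': at 3 (fail-walked)
pos 2 'c': at 4
pos 3 'c': at 5  emit P1@[1:3]
pos 4 'c': at 5 (fail-walked)  emit P1@[2:4]
pos 5 'c': at 5 (fail-walked)  emit P1@[3:5]
pos 6 'a': at 9 (fail-walked)  emit P5@[6:6]
pos 7 'a': at 10  emit P3@[6:7],P5@[7:7]
pos 8 'a': at 10 (fail-walked)  emit P3@[7:8],P5@[8:8]
pos 9 'a': at 10 (fail-walked)  emit P3@[8:9],P5@[9:9]
pos 10 'd': at 1 (fail-walked)
pos 11 'b': at 6
pos 12 'c': at 7
pos 13 'd': at 8  emit P2@[10:13],P4@[11:13]
pos 14 'a': at 2 (fail-walked)  emit P0@[13:14],P5@[14:14]
pos 15 'a': at 10 (fail-walked)  emit P3@[14:15],P5@[15:15]
pos 16 'a': at 10 (fail-walked)  emit P3@[15:16],P5@[16:16]
pos 17 'a': at 10 (fail-walked)  emit P3@[16:17],P5@[17:17]
pos 18 'c': at 3 (fail-walked)
pos 19 'a': at 9 (fail-walked)  emit P5@[19:19]
pos 20 'a': at 10  emit P3@[19:20],P5@[20:20]
pos 21 'd': at 1 (fail-walked)
pos 22 'a': at 2  emit P0@[21:22],P5@[22:22]
pos 23 'b': at 11 (fail-walked)
pos 24 'c': at 12
pos 25 'd': at 13  emit P4@[23:25]
pos 26 'b': at 6 (fail-walked)

All matches (sorted): [[3,1],[4,1],[5,1],[6,5],[7,3],[7,5],[8,3],[8,5],[9,3],[9,5],[13,2],[13,4],[14,0],[14,5],[15,3],[15,5],[16,3],[16,5],[17,3],[17,5],[19,5],[20,3],[20,5],[22,0],[22,5],[25,4]]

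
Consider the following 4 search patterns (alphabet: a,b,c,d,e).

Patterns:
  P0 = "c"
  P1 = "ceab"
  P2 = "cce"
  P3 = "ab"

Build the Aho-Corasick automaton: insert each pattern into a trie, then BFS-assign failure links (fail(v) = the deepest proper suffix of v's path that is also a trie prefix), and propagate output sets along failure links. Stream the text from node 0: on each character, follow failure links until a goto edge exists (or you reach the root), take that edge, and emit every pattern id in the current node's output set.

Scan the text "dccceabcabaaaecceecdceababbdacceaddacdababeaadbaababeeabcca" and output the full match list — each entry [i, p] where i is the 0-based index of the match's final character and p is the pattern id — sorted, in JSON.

Construct AC machine:
Trie nodes:
  0='ε' goto a→7 c→1
  1='c' goto c→5 e→2  [P0 ends]
  2='ce' goto a→3
  3='cea' goto b→4
  4='ceab' goto ·  [P1 ends]
  5='cc' goto e→6
  6='cce' goto ·  [P2 ends]
  7='a' goto b→8
  8='ab' goto ·  [P3 ends]

Failure links (BFS by depth):
  n1('c'): parent n0 fail=0; on 'c' 0 → fail=0;  out {0}∪∅={0}
  n7('a'): parent n0 fail=0; on 'a' 0 → fail=0;  out ∅∪∅=∅
  n2('ce'): parent n1 fail=0; on 'e' 0 → fail=0;  out ∅∪∅=∅
  n5('cc'): parent n1 fail=0; on 'c' 0 → fail=1;  out ∅∪{0}={0}
  n8('ab'): parent n7 fail=0; on 'b' 0 → fail=0;  out {3}∪∅={3}
  n3('cea'): parent n2 fail=0; on 'a' 0 → fail=7;  out ∅∪∅=∅
  n6('cce'): parent n5 fail=1; on 'e' 1 → fail=2;  out {2}∪∅={2}
  n4('ceab'): parent n3 fail=7; on 'b' 7 → fail=8;  out {1}∪{3}={1,3}

Run:
[0] read 'd'  n0⇒n0
[1] read 'c'  n0⇒n1  emit P0@[1:1]
[2] read 'c'  n1⇒n5  emit P0@[2:2]
[3] read 'c'  n5⇒n5 (via fail)  emit P0@[3:3]
[4] read 'e'  n5⇒n6  emit P2@[2:4]
[5] read 'a'  n6⇒n3 (via fail)
[6] read 'b'  n3⇒n4  emit P1@[3:6],P3@[5:6]
[7] read 'c'  n4⇒n1 (via fail)  emit P0@[7:7]
[8] read 'a'  n1⇒n7 (via fail)
[9] read 'b'  n7⇒n8  emit P3@[8:9]
[10] read 'a'  n8⇒n7 (via fail)
[11] read 'a'  n7⇒n7 (via fail)
[12] read 'a'  n7⇒n7 (via fail)
[13] read 'e'  n7⇒n0 (via fail)
[14] read 'c'  n0⇒n1  emit P0@[14:14]
[15] read 'c'  n1⇒n5  emit P0@[15:15]
[16] read 'e'  n5⇒n6  emit P2@[14:16]
[17] read 'e'  n6⇒n0 (via fail)
[18] read 'c'  n0⇒n1  emit P0@[18:18]
[19] read 'd'  n1⇒n0 (via fail)
[20] read 'c'  n0⇒n1  emit P0@[20:20]
[21] read 'e'  n1⇒n2
[22] read 'a'  n2⇒n3
[23] read 'b'  n3⇒n4  emit P1@[20:23],P3@[22:23]
[24] read 'a'  n4⇒n7 (via fail)
[25] read 'b'  n7⇒n8  emit P3@[24:25]
[26] read 'b'  n8⇒n0 (via fail)
[27] read 'd'  n0⇒n0
[28] read 'a'  n0⇒n7
[29] read 'c'  n7⇒n1 (via fail)  emit P0@[29:29]
[30] read 'c'  n1⇒n5  emit P0@[30:30]
[31] read 'e'  n5⇒n6  emit P2@[29:31]
[32] read 'a'  n6⇒n3 (via fail)
[33] read 'd'  n3⇒n0 (via fail)
[34] read 'd'  n0⇒n0
[35] read 'a'  n0⇒n7
[36] read 'c'  n7⇒n1 (via fail)  emit P0@[36:36]
[37] read 'd'  n1⇒n0 (via fail)
[38] read 'a'  n0⇒n7
[39] read 'b'  n7⇒n8  emit P3@[38:39]
[40] read 'a'  n8⇒n7 (via fail)
[41] read 'b'  n7⇒n8  emit P3@[40:41]
[42] read 'e'  n8⇒n0 (via fail)
[43] read 'a'  n0⇒n7
[44] read 'a'  n7⇒n7 (via fail)
[45] read 'd'  n7⇒n0 (via fail)
[46] read 'b'  n0⇒n0
[47] read 'a'  n0⇒n7
[48] read 'a'  n7⇒n7 (via fail)
[49] read 'b'  n7⇒n8  emit P3@[48:49]
[50] read 'a'  n8⇒n7 (via fail)
[51] read 'b'  n7⇒n8  emit P3@[50:51]
[52] read 'e'  n8⇒n0 (via fail)
[53] read 'e'  n0⇒n0
[54] read 'a'  n0⇒n7
[55] read 'b'  n7⇒n8  emit P3@[54:55]
[56] read 'c'  n8⇒n1 (via fail)  emit P0@[56:56]
[57] read 'c'  n1⇒n5  emit P0@[57:57]
[58] read 'a'  n5⇒n7 (via fail)

Result: [[1,0],[2,0],[3,0],[4,2],[6,1],[6,3],[7,0],[9,3],[14,0],[15,0],[16,2],[18,0],[20,0],[23,1],[23,3],[25,3],[29,0],[30,0],[31,2],[36,0],[39,3],[41,3],[49,3],[51,3],[55,3],[56,0],[57,0]]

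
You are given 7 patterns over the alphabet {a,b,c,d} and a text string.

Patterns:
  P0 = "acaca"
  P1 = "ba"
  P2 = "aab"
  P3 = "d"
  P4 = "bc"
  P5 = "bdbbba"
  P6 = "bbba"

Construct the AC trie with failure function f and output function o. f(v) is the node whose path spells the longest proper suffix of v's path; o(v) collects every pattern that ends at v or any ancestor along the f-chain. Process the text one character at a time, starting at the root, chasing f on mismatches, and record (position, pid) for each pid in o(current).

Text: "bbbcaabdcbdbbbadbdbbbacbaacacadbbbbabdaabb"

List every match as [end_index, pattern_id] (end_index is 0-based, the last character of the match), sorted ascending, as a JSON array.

Construct AC machine:
Trie nodes:
  n0 'ε': a→1 b→6 d→10
  n1 'a': a→8 c→2
  n2 'ac': a→3
  n3 'aca': c→4
  n4 'acac': a→5
  n5 'acaca': ·  [P0 ends]
  n6 'b': a→7 b→17 c→11 d→12
  n7 'ba': ·  [P1 ends]
  n8 'aa': b→9
  n9 'aab': ·  [P2 ends]
  n10 'd': ·  [P3 ends]
  n11 'bc': ·  [P4 ends]
  n12 'bd': b→13
  n13 'bdb': b→14
  n14 'bdbb': b→15
  n15 'bdbbb': a→16
  n16 'bdbbba': ·  [P5 ends]
  n17 'bb': b→18
  n18 'bbb': a→19
  n19 'bbba': ·  [P6 ends]

BFS fail/out derivation:
  fail(1) 'a': from fail(0)=0 chase 'a': 0 ⇒ 0;  out=∅∪out(0)=∅
  fail(6) 'b': from fail(0)=0 chase 'b': 0 ⇒ 0;  out=∅∪out(0)=∅
  fail(10) 'd': from fail(0)=0 chase 'd': 0 ⇒ 0;  out={3}∪out(0)={3}
  fail(2) 'ac': from fail(1)=0 chase 'c': 0 ⇒ 0;  out=∅∪out(0)=∅
  fail(7) 'ba': from fail(6)=0 chase 'a': 0 ⇒ 1;  out={1}∪out(1)={1}
  fail(8) 'aa': from fail(1)=0 chase 'a': 0 ⇒ 1;  out=∅∪out(1)=∅
  fail(11) 'bc': from fail(6)=0 chase 'c': 0 ⇒ 0;  out={4}∪out(0)={4}
  fail(12) 'bd': from fail(6)=0 chase 'd': 0 ⇒ 10;  out=∅∪out(10)={3}
  fail(17) 'bb': from fail(6)=0 chase 'b': 0 ⇒ 6;  out=∅∪out(6)=∅
  fail(3) 'aca': from fail(2)=0 chase 'a': 0 ⇒ 1;  out=∅∪out(1)=∅
  fail(9) 'aab': from fail(8)=1 chase 'b': 1→0 ⇒ 6;  out={2}∪out(6)={2}
  fail(13) 'bdb': from fail(12)=10 chase 'b': 10→0 ⇒ 6;  out=∅∪out(6)=∅
  fail(18) 'bbb': from fail(17)=6 chase 'b': 6 ⇒ 17;  out=∅∪out(17)=∅
  fail(4) 'acac': from fail(3)=1 chase 'c': 1 ⇒ 2;  out=∅∪out(2)=∅
  fail(14) 'bdbb': from fail(13)=6 chase 'b': 6 ⇒ 17;  out=∅∪out(17)=∅
  fail(19) 'bbba': from fail(18)=17 chase 'a': 17→6 ⇒ 7;  out={6}∪out(7)={1,6}
  fail(5) 'acaca': from fail(4)=2 chase 'a': 2 ⇒ 3;  out={0}∪out(3)={0}
  fail(15) 'bdbbb': from fail(14)=17 chase 'b': 17 ⇒ 18;  out=∅∪out(18)=∅
  fail(16) 'bdbbba': from fail(15)=18 chase 'a': 18 ⇒ 19;  out={5}∪out(19)={1,5,6}

Scan:
[0] read 'b'  n0⇒n6
[1] read 'b'  n6⇒n17
[2] read 'b'  n17⇒n18
[3] read 'c'  n18⇒n11 (via fail)  ** P4@[2:3]
[4] read 'a'  n11⇒n1 (via fail)
[5] read 'a'  n1⇒n8
[6] read 'b'  n8⇒n9  ** P2@[4:6]
[7] read 'd'  n9⇒n12 (via fail)  ** P3@[7:7]
[8] read 'c'  n12⇒n0 (via fail)
[9] read 'b'  n0⇒n6
[10] read 'd'  n6⇒n12  ** P3@[10:10]
[11] read 'b'  n12⇒n13
[12] read 'b'  n13⇒n14
[13] read 'b'  n14⇒n15
[14] read 'a'  n15⇒n16  ** P1@[13:14],P5@[9:14],P6@[11:14]
[15] read 'd'  n16⇒n10 (via fail)  ** P3@[15:15]
[16] read 'b'  n10⇒n6 (via fail)
[17] read 'd'  n6⇒n12  ** P3@[17:17]
[18] read 'b'  n12⇒n13
[19] read 'b'  n13⇒n14
[20] read 'b'  n14⇒n15
[21] read 'a'  n15⇒n16  ** P1@[20:21],P5@[16:21],P6@[18:21]
[22] read 'c'  n16⇒n2 (via fail)
[23] read 'b'  n2⇒n6 (via fail)
[24] read 'a'  n6⇒n7  ** P1@[23:24]
[25] read 'a'  n7⇒n8 (via fail)
[26] read 'c'  n8⇒n2 (via fail)
[27] read 'a'  n2⇒n3
[28] read 'c'  n3⇒n4
[29] read 'a'  n4⇒n5  ** P0@[25:29]
[30] read 'd'  n5⇒n10 (via fail)  ** P3@[30:30]
[31] read 'b'  n10⇒n6 (via fail)
[32] read 'b'  n6⇒n17
[33] read 'b'  n17⇒n18
[34] read 'b'  n18⇒n18 (via fail)
[35] read 'a'  n18⇒n19  ** P1@[34:35],P6@[32:35]
[36] read 'b'  n19⇒n6 (via fail)
[37] read 'd'  n6⇒n12  ** P3@[37:37]
[38] read 'a'  n12⇒n1 (via fail)
[39] read 'a'  n1⇒n8
[40] read 'b'  n8⇒n9  ** P2@[38:40]
[41] read 'b'  n9⇒n17 (via fail)

All matches (sorted): [[3,4],[6,2],[7,3],[10,3],[14,1],[14,5],[14,6],[15,3],[17,3],[21,1],[21,5],[21,6],[24,1],[29,0],[30,3],[35,1],[35,6],[37,3],[40,2]]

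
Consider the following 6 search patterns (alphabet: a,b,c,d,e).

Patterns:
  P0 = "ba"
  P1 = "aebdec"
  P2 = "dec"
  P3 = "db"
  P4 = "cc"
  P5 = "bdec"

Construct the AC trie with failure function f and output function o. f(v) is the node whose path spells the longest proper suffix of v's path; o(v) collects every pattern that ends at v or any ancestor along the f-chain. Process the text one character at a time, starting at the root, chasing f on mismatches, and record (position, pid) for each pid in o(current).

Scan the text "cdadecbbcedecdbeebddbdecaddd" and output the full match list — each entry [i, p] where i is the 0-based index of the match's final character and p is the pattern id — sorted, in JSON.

Construct AC machine:
Trie nodes:
  0='ε' goto a→3 b→1 c→13 d→9
  1='b' goto a→2 d→15
  2='ba' goto ·  [P0 ends]
  3='a' goto e→4
  4='ae' goto b→5
  5='aeb' goto d→6
  6='aebd' goto e→7
  7='aebde' goto c→8
  8='aebdec' goto ·  [P1 ends]
  9='d' goto b→12 e→10
  10='de' goto c→11
  11='dec' goto ·  [P2 ends]
  12='db' goto ·  [P3 ends]
  13='c' goto c→14
  14='cc' goto ·  [P4 ends]
  15='bd' goto e→16
  16='bde' goto c→17
  17='bdec' goto ·  [P5 ends]

BFS fail/out derivation:
  n1('b'): parent n0 fail=0; on 'b' 0 → fail=0;  out ∅∪∅=∅
  n3('a'): parent n0 fail=0; on 'a' 0 → fail=0;  out ∅∪∅=∅
  n9('d'): parent n0 fail=0; on 'd' 0 → fail=0;  out ∅∪∅=∅
  n13('c'): parent n0 fail=0; on 'c' 0 → fail=0;  out ∅∪∅=∅
  n2('ba'): parent n1 fail=0; on 'a' 0 → fail=3;  out {0}∪∅={0}
  n4('ae'): parent n3 fail=0; on 'e' 0 → fail=0;  out ∅∪∅=∅
  n10('de'): parent n9 fail=0; on 'e' 0 → fail=0;  out ∅∪∅=∅
  n12('db'): parent n9 fail=0; on 'b' 0 → fail=1;  out {3}∪∅={3}
  n14('cc'): parent n13 fail=0; on 'c' 0 → fail=13;  out {4}∪∅={4}
  n15('bd'): parent n1 fail=0; on 'd' 0 → fail=9;  out ∅∪∅=∅
  n5('aeb'): parent n4 fail=0; on 'b' 0 → fail=1;  out ∅∪∅=∅
  n11('dec'): parent n10 fail=0; on 'c' 0 → fail=13;  out {2}∪∅={2}
  n16('bde'): parent n15 fail=9; on 'e' 9 → fail=10;  out ∅∪∅=∅
  n6('aebd'): parent n5 fail=1; on 'd' 1 → fail=15;  out ∅∪∅=∅
  n17('bdec'): parent n16 fail=10; on 'c' 10 → fail=11;  out {5}∪{2}={2,5}
  n7('aebde'): parent n6 fail=15; on 'e' 15 → fail=16;  out ∅∪∅=∅
  n8('aebdec'): parent n7 fail=16; on 'c' 16 → fail=17;  out {1}∪{2,5}={1,2,5}

Text stream:
[0] read 'c'  n0⇒n13
[1] read 'd'  n13⇒n9 (fail-walked)
[2] read 'a'  n9⇒n3 (fail-walked)
[3] read 'd'  n3⇒n9 (fail-walked)
[4] read 'e'  n9⇒n10
[5] read 'c'  n10⇒n11  ** P2@[3:5]
[6] read 'b'  n11⇒n1 (fail-walked)
[7] read 'b'  n1⇒n1 (fail-walked)
[8] read 'c'  n1⇒n13 (fail-walked)
[9] read 'e'  n13⇒n0 (fail-walked)
[10] read 'd'  n0⇒n9
[11] read 'e'  n9⇒n10
[12] read 'c'  n10⇒n11  ** P2@[10:12]
[13] read 'd'  n11⇒n9 (fail-walked)
[14] read 'b'  n9⇒n12  ** P3@[13:14]
[15] read 'e'  n12⇒n0 (fail-walked)
[16] read 'e'  n0⇒n0
[17] read 'b'  n0⇒n1
[18] read 'd'  n1⇒n15
[19] read 'd'  n15⇒n9 (fail-walked)
[20] read 'b'  n9⇒n12  ** P3@[19:20]
[21] read 'd'  n12⇒n15 (fail-walked)
[22] read 'e'  n15⇒n16
[23] read 'c'  n16⇒n17  ** P2@[21:23],P5@[20:23]
[24] read 'a'  n17⇒n3 (fail-walked)
[25] read 'd'  n3⇒n9 (fail-walked)
[26] read 'd'  n9⇒n9 (fail-walked)
[27] read 'd'  n9⇒n9 (fail-walked)

All matches (sorted): [[5,2],[12,2],[14,3],[20,3],[23,2],[23,5]]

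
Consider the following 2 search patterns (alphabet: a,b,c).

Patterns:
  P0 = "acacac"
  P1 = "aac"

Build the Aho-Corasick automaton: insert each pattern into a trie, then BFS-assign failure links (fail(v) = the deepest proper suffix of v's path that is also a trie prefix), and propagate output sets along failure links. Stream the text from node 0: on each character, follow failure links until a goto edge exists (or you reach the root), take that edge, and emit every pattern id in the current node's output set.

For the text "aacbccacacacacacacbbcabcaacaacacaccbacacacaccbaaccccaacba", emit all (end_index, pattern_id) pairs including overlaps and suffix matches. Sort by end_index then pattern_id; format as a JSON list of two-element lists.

Construct AC machine:
Trie nodes:
  0='ε' goto a→1
  1='a' goto a→7 c→2
  2='ac' goto a→3
  3='aca' goto c→4
  4='acac' goto a→5
  5='acaca' goto c→6
  6='acacac' goto ·  [P0 ends]
  7='aa' goto c→8
  8='aac' goto ·  [P1 ends]

BFS fail/out derivation:
  n1('a'): parent n0 fail=0; on 'a' 0 → fail=0;  out ∅∪∅=∅
  n2('ac'): parent n1 fail=0; on 'c' 0 → fail=0;  out ∅∪∅=∅
  n7('aa'): parent n1 fail=0; on 'a' 0 → fail=1;  out ∅∪∅=∅
  n3('aca'): parent n2 fail=0; on 'a' 0 → fail=1;  out ∅∪∅=∅
  n8('aac'): parent n7 fail=1; on 'c' 1 → fail=2;  out {1}∪∅={1}
  n4('acac'): parent n3 fail=1; on 'c' 1 → fail=2;  out ∅∪∅=∅
  n5('acaca'): parent n4 fail=2; on 'a' 2 → fail=3;  out ∅∪∅=∅
  n6('acacac'): parent n5 fail=3; on 'c' 3 → fail=4;  out {0}∪∅={0}

Text stream:
[0] read 'a'  n0⇒n1
[1] read 'a'  n1⇒n7
[2] read 'c'  n7⇒n8  emit P1@[0:2]
[3] read 'b'  n8⇒n0 ·f
[4] read 'c'  n0⇒n0
[5] read 'c'  n0⇒n0
[6] read 'a'  n0⇒n1
[7] read 'c'  n1⇒n2
[8] read 'a'  n2⇒n3
[9] read 'c'  n3⇒n4
[10] read 'a'  n4⇒n5
[11] read 'c'  n5⇒n6  emit P0@[6:11]
[12] read 'a'  n6⇒n5 ·f
[13] read 'c'  n5⇒n6  emit P0@[8:13]
[14] read 'a'  n6⇒n5 ·f
[15] read 'c'  n5⇒n6  emit P0@[10:15]
[16] read 'a'  n6⇒n5 ·f
[17] read 'c'  n5⇒n6  emit P0@[12:17]
[18] read 'b'  n6⇒n0 ·f
[19] read 'b'  n0⇒n0
[20] read 'c'  n0⇒n0
[21] read 'a'  n0⇒n1
[22] read 'b'  n1⇒n0 ·f
[23] read 'c'  n0⇒n0
[24] read 'a'  n0⇒n1
[25] read 'a'  n1⇒n7
[26] read 'c'  n7⇒n8  emit P1@[24:26]
[27] read 'a'  n8⇒n3 ·f
[28] read 'a'  n3⇒n7 ·f
[29] read 'c'  n7⇒n8  emit P1@[27:29]
[30] read 'a'  n8⇒n3 ·f
[31] read 'c'  n3⇒n4
[32] read 'a'  n4⇒n5
[33] read 'c'  n5⇒n6  emit P0@[28:33]
[34] read 'c'  n6⇒n0 ·f
[35] read 'b'  n0⇒n0
[36] read 'a'  n0⇒n1
[37] read 'c'  n1⇒n2
[38] read 'a'  n2⇒n3
[39] read 'c'  n3⇒n4
[40] read 'a'  n4⇒n5
[41] read 'c'  n5⇒n6  emit P0@[36:41]
[42] read 'a'  n6⇒n5 ·f
[43] read 'c'  n5⇒n6  emit P0@[38:43]
[44] read 'c'  n6⇒n0 ·f
[45] read 'b'  n0⇒n0
[46] read 'a'  n0⇒n1
[47] read 'a'  n1⇒n7
[48] read 'c'  n7⇒n8  emit P1@[46:48]
[49] read 'c'  n8⇒n0 ·f
[50] read 'c'  n0⇒n0
[51] read 'c'  n0⇒n0
[52] read 'a'  n0⇒n1
[53] read 'a'  n1⇒n7
[54] read 'c'  n7⇒n8  emit P1@[52:54]
[55] read 'b'  n8⇒n0 ·f
[56] read 'a'  n0⇒n1

Result: [[2,1],[11,0],[13,0],[15,0],[17,0],[26,1],[29,1],[33,0],[41,0],[43,0],[48,1],[54,1]]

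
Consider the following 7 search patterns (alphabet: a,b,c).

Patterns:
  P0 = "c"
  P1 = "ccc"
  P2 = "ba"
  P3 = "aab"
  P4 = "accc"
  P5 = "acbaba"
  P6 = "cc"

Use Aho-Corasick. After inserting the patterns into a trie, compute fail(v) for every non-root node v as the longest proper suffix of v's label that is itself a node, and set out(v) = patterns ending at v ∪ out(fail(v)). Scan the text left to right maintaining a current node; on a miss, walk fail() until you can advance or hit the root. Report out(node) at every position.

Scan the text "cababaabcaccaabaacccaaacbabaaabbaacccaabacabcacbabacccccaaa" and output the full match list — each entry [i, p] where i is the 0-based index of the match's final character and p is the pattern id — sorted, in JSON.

Construct AC machine:
Trie (insert patterns):
  n0 'ε': a→6 b→4 c→1
  n1 'c': c→2  [P0 ends]
  n2 'cc': c→3  [P6 ends]
  n3 'ccc': ·  [P1 ends]
  n4 'b': a→5
  n5 'ba': ·  [P2 ends]
  n6 'a': a→7 c→9
  n7 'aa': b→8
  n8 'aab': ·  [P3 ends]
  n9 'ac': b→12 c→10
  n10 'acc': c→11
  n11 'accc': ·  [P4 ends]
  n12 'acb': a→13
  n13 'acba': b→14
  n14 'acbab': a→15
  n15 'acbaba': ·  [P5 ends]

Failure links (BFS by depth):
  fail(1) 'c': from fail(0)=0 chase 'c': 0 ⇒ 0;  out={0}∪out(0)={0}
  fail(4) 'b': from fail(0)=0 chase 'b': 0 ⇒ 0;  out=∅∪out(0)=∅
  fail(6) 'a': from fail(0)=0 chase 'a': 0 ⇒ 0;  out=∅∪out(0)=∅
  fail(2) 'cc': from fail(1)=0 chase 'c': 0 ⇒ 1;  out={6}∪out(1)={0,6}
  fail(5) 'ba': from fail(4)=0 chase 'a': 0 ⇒ 6;  out={2}∪out(6)={2}
  fail(7) 'aa': from fail(6)=0 chase 'a': 0 ⇒ 6;  out=∅∪out(6)=∅
  fail(9) 'ac': from fail(6)=0 chase 'c': 0 ⇒ 1;  out=∅∪out(1)={0}
  fail(3) 'ccc': from fail(2)=1 chase 'c': 1 ⇒ 2;  out={1}∪out(2)={0,1,6}
  fail(8) 'aab': from fail(7)=6 chase 'b': 6→0 ⇒ 4;  out={3}∪out(4)={3}
  fail(10) 'acc': from fail(9)=1 chase 'c': 1 ⇒ 2;  out=∅∪out(2)={0,6}
  fail(12) 'acb': from fail(9)=1 chase 'b': 1→0 ⇒ 4;  out=∅∪out(4)=∅
  fail(11) 'accc': from fail(10)=2 chase 'c': 2 ⇒ 3;  out={4}∪out(3)={0,1,4,6}
  fail(13) 'acba': from fail(12)=4 chase 'a': 4 ⇒ 5;  out=∅∪out(5)={2}
  fail(14) 'acbab': from fail(13)=5 chase 'b': 5→6→0 ⇒ 4;  out=∅∪out(4)=∅
  fail(15) 'acbaba': from fail(14)=4 chase 'a': 4 ⇒ 5;  out={5}∪out(5)={2,5}

Text stream:
[0] read 'c'  n0⇒n1  ** P0@[0:0]
[1] read 'a'  n1⇒n6 (via fail)
[2] read 'b'  n6⇒n4 (via fail)
[3] read 'a'  n4⇒n5  ** P2@[2:3]
[4] read 'b'  n5⇒n4 (via fail)
[5] read 'a'  n4⇒n5  ** P2@[4:5]
[6] read 'a'  n5⇒n7 (via fail)
[7] read 'b'  n7⇒n8  ** P3@[5:7]
[8] read 'c'  n8⇒n1 (via fail)  ** P0@[8:8]
[9] read 'a'  n1⇒n6 (via fail)
[10] read 'c'  n6⇒n9  ** P0@[10:10]
[11] read 'c'  n9⇒n10  ** P0@[11:11],P6@[10:11]
[12] read 'a'  n10⇒n6 (via fail)
[13] read 'a'  n6⇒n7
[14] read 'b'  n7⇒n8  ** P3@[12:14]
[15] read 'a'  n8⇒n5 (via fail)  ** P2@[14:15]
[16] read 'a'  n5⇒n7 (via fail)
[17] read 'c'  n7⇒n9 (via fail)  ** P0@[17:17]
[18] read 'c'  n9⇒n10  ** P0@[18:18],P6@[17:18]
[19] read 'c'  n10⇒n11  ** P0@[19:19],P1@[17:19],P4@[16:19],P6@[18:19]
[20] read 'a'  n11⇒n6 (via fail)
[21] read 'a'  n6⇒n7
[22] read 'a'  n7⇒n7 (via fail)
[23] read 'c'  n7⇒n9 (via fail)  ** P0@[23:23]
[24] read 'b'  n9⇒n12
[25] read 'a'  n12⇒n13  ** P2@[24:25]
[26] read 'b'  n13⇒n14
[27] read 'a'  n14⇒n15  ** P2@[26:27],P5@[22:27]
[28] read 'a'  n15⇒n7 (via fail)
[29] read 'a'  n7⇒n7 (via fail)
[30] read 'b'  n7⇒n8  ** P3@[28:30]
[31] read 'b'  n8⇒n4 (via fail)
[32] read 'a'  n4⇒n5  ** P2@[31:32]
[33] read 'a'  n5⇒n7 (via fail)
[34] read 'c'  n7⇒n9 (via fail)  ** P0@[34:34]
[35] read 'c'  n9⇒n10  ** P0@[35:35],P6@[34:35]
[36] read 'c'  n10⇒n11  ** P0@[36:36],P1@[34:36],P4@[33:36],P6@[35:36]
[37] read 'a'  n11⇒n6 (via fail)
[38] read 'a'  n6⇒n7
[39] read 'b'  n7⇒n8  ** P3@[37:39]
[40] read 'a'  n8⇒n5 (via fail)  ** P2@[39:40]
[41] read 'c'  n5⇒n9 (via fail)  ** P0@[41:41]
[42] read 'a'  n9⇒n6 (via fail)
[43] read 'b'  n6⇒n4 (via fail)
[44] read 'c'  n4⇒n1 (via fail)  ** P0@[44:44]
[45] read 'a'  n1⇒n6 (via fail)
[46] read 'c'  n6⇒n9  ** P0@[46:46]
[47] read 'b'  n9⇒n12
[48] read 'a'  n12⇒n13  ** P2@[47:48]
[49] read 'b'  n13⇒n14
[50] read 'a'  n14⇒n15  ** P2@[49:50],P5@[45:50]
[51] read 'c'  n15⇒n9 (via fail)  ** P0@[51:51]
[52] read 'c'  n9⇒n10  ** P0@[52:52],P6@[51:52]
[53] read 'c'  n10⇒n11  ** P0@[53:53],P1@[51:53],P4@[50:53],P6@[52:53]
[54] read 'c'  n11⇒n3 (via fail)  ** P0@[54:54],P1@[52:54],P6@[53:54]
[55] read 'c'  n3⇒n3 (via fail)  ** P0@[55:55],P1@[53:55],P6@[54:55]
[56] read 'a'  n3⇒n6 (via fail)
[57] read 'a'  n6⇒n7
[58] read 'a'  n7⇒n7 (via fail)

Result: [[0,0],[3,2],[5,2],[7,3],[8,0],[10,0],[11,0],[11,6],[14,3],[15,2],[17,0],[18,0],[18,6],[19,0],[19,1],[19,4],[19,6],[23,0],[25,2],[27,2],[27,5],[30,3],[32,2],[34,0],[35,0],[35,6],[36,0],[36,1],[36,4],[36,6],[39,3],[40,2],[41,0],[44,0],[46,0],[48,2],[50,2],[50,5],[51,0],[52,0],[52,6],[53,0],[53,1],[53,4],[53,6],[54,0],[54,1],[54,6],[55,0],[55,1],[55,6]]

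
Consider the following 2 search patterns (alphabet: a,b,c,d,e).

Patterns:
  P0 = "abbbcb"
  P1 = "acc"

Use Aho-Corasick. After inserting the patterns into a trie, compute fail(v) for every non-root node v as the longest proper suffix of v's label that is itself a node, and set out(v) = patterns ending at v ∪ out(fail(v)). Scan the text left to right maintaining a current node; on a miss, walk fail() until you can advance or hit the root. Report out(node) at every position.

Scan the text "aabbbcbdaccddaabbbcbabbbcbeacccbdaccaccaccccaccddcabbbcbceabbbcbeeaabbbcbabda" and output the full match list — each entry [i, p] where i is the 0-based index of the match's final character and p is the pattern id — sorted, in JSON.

Build automaton:
Trie (insert patterns):
  n0 'ε': a→1
  n1 'a': b→2 c→7
  n2 'ab': b→3
  n3 'abb': b→4
  n4 'abbb': c→5
  n5 'abbbc': b→6
  n6 'abbbcb': ·  [P0 ends]
  n7 'ac': c→8
  n8 'acc': ·  [P1 ends]

BFS fail/out derivation:
  fail(1) 'a': from fail(0)=0 chase 'a': 0 ⇒ 0;  out=∅∪out(0)=∅
  fail(2) 'ab': from fail(1)=0 chase 'b': 0 ⇒ 0;  out=∅∪out(0)=∅
  fail(7) 'ac': from fail(1)=0 chase 'c': 0 ⇒ 0;  out=∅∪out(0)=∅
  fail(3) 'abb': from fail(2)=0 chase 'b': 0 ⇒ 0;  out=∅∪out(0)=∅
  fail(8) 'acc': from fail(7)=0 chase 'c': 0 ⇒ 0;  out={1}∪out(0)={1}
  fail(4) 'abbb': from fail(3)=0 chase 'b': 0 ⇒ 0;  out=∅∪out(0)=∅
  fail(5) 'abbbc': from fail(4)=0 chase 'c': 0 ⇒ 0;  out=∅∪out(0)=∅
  fail(6) 'abbbcb': from fail(5)=0 chase 'b': 0 ⇒ 0;  out={0}∪out(0)={0}

Run:
i=0 'a': node 0→1
i=1 'a': node 1→1 ·f
i=2 'b': node 1→2
i=3 'b': node 2→3
i=4 'b': node 3→4
i=5 'c': node 4→5
i=6 'b': node 5→6  → match P0@[1:6]
i=7 'd': node 6→0 ·f
i=8 'a': node 0→1
i=9 'c': node 1→7
i=10 'c': node 7→8  → match P1@[8:10]
i=11 'd': node 8→0 ·f
i=12 'd': node 0→0
i=13 'a': node 0→1
i=14 'a': node 1→1 ·f
i=15 'b': node 1→2
i=16 'b': node 2→3
i=17 'b': node 3→4
i=18 'c': node 4→5
i=19 'b': node 5→6  → match P0@[14:19]
i=20 'a': node 6→1 ·f
i=21 'b': node 1→2
i=22 'b': node 2→3
i=23 'b': node 3→4
i=24 'c': node 4→5
i=25 'b': node 5→6  → match P0@[20:25]
i=26 'e': node 6→0 ·f
i=27 'a': node 0→1
i=28 'c': node 1→7
i=29 'c': node 7→8  → match P1@[27:29]
i=30 'c': node 8→0 ·f
i=31 'b': node 0→0
i=32 'd': node 0→0
i=33 'a': node 0→1
i=34 'c': node 1→7
i=35 'c': node 7→8  → match P1@[33:35]
i=36 'a': node 8→1 ·f
i=37 'c': node 1→7
i=38 'c': node 7→8  → match P1@[36:38]
i=39 'a': node 8→1 ·f
i=40 'c': node 1→7
i=41 'c': node 7→8  → match P1@[39:41]
i=42 'c': node 8→0 ·f
i=43 'c': node 0→0
i=44 'a': node 0→1
i=45 'c': node 1→7
i=46 'c': node 7→8  → match P1@[44:46]
i=47 'd': node 8→0 ·f
i=48 'd': node 0→0
i=49 'c': node 0→0
i=50 'a': node 0→1
i=51 'b': node 1→2
i=52 'b': node 2→3
i=53 'b': node 3→4
i=54 'c': node 4→5
i=55 'b': node 5→6  → match P0@[50:55]
i=56 'c': node 6→0 ·f
i=57 'e': node 0→0
i=58 'a': node 0→1
i=59 'b': node 1→2
i=60 'b': node 2→3
i=61 'b': node 3→4
i=62 'c': node 4→5
i=63 'b': node 5→6  → match P0@[58:63]
i=64 'e': node 6→0 ·f
i=65 'e': node 0→0
i=66 'a': node 0→1
i=67 'a': node 1→1 ·f
i=68 'b': node 1→2
i=69 'b': node 2→3
i=70 'b': node 3→4
i=71 'c': node 4→5
i=72 'b': node 5→6  → match P0@[67:72]
i=73 'a': node 6→1 ·f
i=74 'b': node 1→2
i=75 'd': node 2→0 ·f
i=76 'a': node 0→1

Result: [[6,0],[10,1],[19,0],[25,0],[29,1],[35,1],[38,1],[41,1],[46,1],[55,0],[63,0],[72,0]]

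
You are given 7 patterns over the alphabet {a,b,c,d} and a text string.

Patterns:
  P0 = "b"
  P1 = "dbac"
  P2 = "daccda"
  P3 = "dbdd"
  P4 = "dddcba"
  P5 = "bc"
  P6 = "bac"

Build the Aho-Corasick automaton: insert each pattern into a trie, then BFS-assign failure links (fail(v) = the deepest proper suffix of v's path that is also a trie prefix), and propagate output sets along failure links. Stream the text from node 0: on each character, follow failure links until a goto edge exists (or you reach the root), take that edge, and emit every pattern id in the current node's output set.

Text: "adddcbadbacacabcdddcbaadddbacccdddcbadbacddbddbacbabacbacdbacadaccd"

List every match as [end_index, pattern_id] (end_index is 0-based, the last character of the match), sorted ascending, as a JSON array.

Build automaton:
Trie (insert patterns):
  0='ε' goto b→1 d→2
  1='b' goto a→19 c→18  ←P0
  2='d' goto a→6 b→3 d→13
  3='db' goto a→4 d→11
  4='dba' goto c→5
  5='dbac' goto ·  ←P1
  6='da' goto c→7
  7='dac' goto c→8
  8='dacc' goto d→9
  9='daccd' goto a→10
  10='daccda' goto ·  ←P2
  11='dbd' goto d→12
  12='dbdd' goto ·  ←P3
  13='dd' goto d→14
  14='ddd' goto c→15
  15='dddc' goto b→16
  16='dddcb' goto a→17
  17='dddcba' goto ·  ←P4
  18='bc' goto ·  ←P5
  19='ba' goto c→20
  20='bac' goto ·  ←P6

Failure links (BFS by depth):
  n1('b'): parent n0 fail=0; on 'b' 0 → fail=0;  out {0}∪∅={0}
  n2('d'): parent n0 fail=0; on 'd' 0 → fail=0;  out ∅∪∅=∅
  n3('db'): parent n2 fail=0; on 'b' 0 → fail=1;  out ∅∪{0}={0}
  n6('da'): parent n2 fail=0; on 'a' 0 → fail=0;  out ∅∪∅=∅
  n13('dd'): parent n2 fail=0; on 'd' 0 → fail=2;  out ∅∪∅=∅
  n18('bc'): parent n1 fail=0; on 'c' 0 → fail=0;  out {5}∪∅={5}
  n19('ba'): parent n1 fail=0; on 'a' 0 → fail=0;  out ∅∪∅=∅
  n4('dba'): parent n3 fail=1; on 'a' 1 → fail=19;  out ∅∪∅=∅
  n7('dac'): parent n6 fail=0; on 'c' 0 → fail=0;  out ∅∪∅=∅
  n11('dbd'): parent n3 fail=1; on 'd' 1→0 → fail=2;  out ∅∪∅=∅
  n14('ddd'): parent n13 fail=2; on 'd' 2 → fail=13;  out ∅∪∅=∅
  n20('bac'): parent n19 fail=0; on 'c' 0 → fail=0;  out {6}∪∅={6}
  n5('dbac'): parent n4 fail=19; on 'c' 19 → fail=20;  out {1}∪{6}={1,6}
  n8('dacc'): parent n7 fail=0; on 'c' 0 → fail=0;  out ∅∪∅=∅
  n12('dbdd'): parent n11 fail=2; on 'd' 2 → fail=13;  out {3}∪∅={3}
  n15('dddc'): parent n14 fail=13; on 'c' 13→2→0 → fail=0;  out ∅∪∅=∅
  n9('daccd'): parent n8 fail=0; on 'd' 0 → fail=2;  out ∅∪∅=∅
  n16('dddcb'): parent n15 fail=0; on 'b' 0 → fail=1;  out ∅∪{0}={0}
  n10('daccda'): parent n9 fail=2; on 'a' 2 → fail=6;  out {2}∪∅={2}
  n17('dddcba'): parent n16 fail=1; on 'a' 1 → fail=19;  out {4}∪∅={4}

Scan:
i=0 'a': node 0→0
i=1 'd': node 0→2
i=2 'd': node 2→13
i=3 'd': node 13→14
i=4 'c': node 14→15
i=5 'b': node 15→16  emit P0@[5:5]
i=6 'a': node 16→17  emit P4@[1:6]
i=7 'd': node 17→2 (via fail)
i=8 'b': node 2→3  emit P0@[8:8]
i=9 'a': node 3→4
i=10 'c': node 4→5  emit P1@[7:10],P6@[8:10]
i=11 'a': node 5→0 (via fail)
i=12 'c': node 0→0
i=13 'a': node 0→0
i=14 'b': node 0→1  emit P0@[14:14]
i=15 'c': node 1→18  emit P5@[14:15]
i=16 'd': node 18→2 (via fail)
i=17 'd': node 2→13
i=18 'd': node 13→14
i=19 'c': node 14→15
i=20 'b': node 15→16  emit P0@[20:20]
i=21 'a': node 16→17  emit P4@[16:21]
i=22 'a': node 17→0 (via fail)
i=23 'd': node 0→2
i=24 'd': node 2→13
i=25 'd': node 13→14
i=26 'b': node 14→3 (via fail)  emit P0@[26:26]
i=27 'a': node 3→4
i=28 'c': node 4→5  emit P1@[25:28],P6@[26:28]
i=29 'c': node 5→0 (via fail)
i=30 'c': node 0→0
i=31 'd': node 0→2
i=32 'd': node 2→13
i=33 'd': node 13→14
i=34 'c': node 14→15
i=35 'b': node 15→16  emit P0@[35:35]
i=36 'a': node 16→17  emit P4@[31:36]
i=37 'd': node 17→2 (via fail)
i=38 'b': node 2→3  emit P0@[38:38]
i=39 'a': node 3→4
i=40 'c': node 4→5  emit P1@[37:40],P6@[38:40]
i=41 'd': node 5→2 (via fail)
i=42 'd': node 2→13
i=43 'b': node 13→3 (via fail)  emit P0@[43:43]
i=44 'd': node 3→11
i=45 'd': node 11→12  emit P3@[42:45]
i=46 'b': node 12→3 (via fail)  emit P0@[46:46]
i=47 'a': node 3→4
i=48 'c': node 4→5  emit P1@[45:48],P6@[46:48]
i=49 'b': node 5→1 (via fail)  emit P0@[49:49]
i=50 'a': node 1→19
i=51 'b': node 19→1 (via fail)  emit P0@[51:51]
i=52 'a': node 1→19
i=53 'c': node 19→20  emit P6@[51:53]
i=54 'b': node 20→1 (via fail)  emit P0@[54:54]
i=55 'a': node 1→19
i=56 'c': node 19→20  emit P6@[54:56]
i=57 'd': node 20→2 (via fail)
i=58 'b': node 2→3  emit P0@[58:58]
i=59 'a': node 3→4
i=60 'c': node 4→5  emit P1@[57:60],P6@[58:60]
i=61 'a': node 5→0 (via fail)
i=62 'd': node 0→2
i=63 'a': node 2→6
i=64 'c': node 6→7
i=65 'c': node 7→8
i=66 'd': node 8→9

Result: [[5,0],[6,4],[8,0],[10,1],[10,6],[14,0],[15,5],[20,0],[21,4],[26,0],[28,1],[28,6],[35,0],[36,4],[38,0],[40,1],[40,6],[43,0],[45,3],[46,0],[48,1],[48,6],[49,0],[51,0],[53,6],[54,0],[56,6],[58,0],[60,1],[60,6]]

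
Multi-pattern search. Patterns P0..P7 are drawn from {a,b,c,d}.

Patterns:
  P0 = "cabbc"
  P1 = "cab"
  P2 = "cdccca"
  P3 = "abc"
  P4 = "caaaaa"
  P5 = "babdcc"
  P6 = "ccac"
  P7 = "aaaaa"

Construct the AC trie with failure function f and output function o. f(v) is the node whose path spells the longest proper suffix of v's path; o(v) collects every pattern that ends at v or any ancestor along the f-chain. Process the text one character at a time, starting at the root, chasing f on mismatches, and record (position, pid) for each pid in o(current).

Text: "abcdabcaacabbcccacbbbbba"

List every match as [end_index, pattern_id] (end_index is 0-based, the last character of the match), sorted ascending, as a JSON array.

Build:
Trie nodes:
  n0 'ε': a→11 b→18 c→1
  n1 'c': a→2 c→24 d→6
  n2 'ca': a→14 b→3
  n3 'cab': b→4  ←P1
  n4 'cabb': c→5
  n5 'cabbc': ·  ←P0
  n6 'cd': c→7
  n7 'cdc': c→8
  n8 'cdcc': c→9
  n9 'cdccc': a→10
  n10 'cdccca': ·  ←P2
  n11 'a': a→27 b→12
  n12 'ab': c→13
  n13 'abc': ·  ←P3
  n14 'caa': a→15
  n15 'caaa': a→16
  n16 'caaaa': a→17
  n17 'caaaaa': ·  ←P4
  n18 'b': a→19
  n19 'ba': b→20
  n20 'bab': d→21
  n21 'babd': c→22
  n22 'babdc': c→23
  n23 'babdcc': ·  ←P5
  n24 'cc': a→25
  n25 'cca': c→26
  n26 'ccac': ·  ←P6
  n27 'aa': a→28
  n28 'aaa': a→29
  n29 'aaaa': a→30
  n30 'aaaaa': ·  ←P7

Failure links (BFS by depth):
  fail(1) 'c': from fail(0)=0 chase 'c': 0 ⇒ 0;  out=∅∪out(0)=∅
  fail(11) 'a': from fail(0)=0 chase 'a': 0 ⇒ 0;  out=∅∪out(0)=∅
  fail(18) 'b': from fail(0)=0 chase 'b': 0 ⇒ 0;  out=∅∪out(0)=∅
  fail(2) 'ca': from fail(1)=0 chase 'a': 0 ⇒ 11;  out=∅∪out(11)=∅
  fail(6) 'cd': from fail(1)=0 chase 'd': 0 ⇒ 0;  out=∅∪out(0)=∅
  fail(12) 'ab': from fail(11)=0 chase 'b': 0 ⇒ 18;  out=∅∪out(18)=∅
  fail(19) 'ba': from fail(18)=0 chase 'a': 0 ⇒ 11;  out=∅∪out(11)=∅
  fail(24) 'cc': from fail(1)=0 chase 'c': 0 ⇒ 1;  out=∅∪out(1)=∅
  fail(27) 'aa': from fail(11)=0 chase 'a': 0 ⇒ 11;  out=∅∪out(11)=∅
  fail(3) 'cab': from fail(2)=11 chase 'b': 11 ⇒ 12;  out={1}∪out(12)={1}
  fail(7) 'cdc': from fail(6)=0 chase 'c': 0 ⇒ 1;  out=∅∪out(1)=∅
  fail(13) 'abc': from fail(12)=18 chase 'c': 18→0 ⇒ 1;  out={3}∪out(1)={3}
  fail(14) 'caa': from fail(2)=11 chase 'a': 11 ⇒ 27;  out=∅∪out(27)=∅
  fail(20) 'bab': from fail(19)=11 chase 'b': 11 ⇒ 12;  out=∅∪out(12)=∅
  fail(25) 'cca': from fail(24)=1 chase 'a': 1 ⇒ 2;  out=∅∪out(2)=∅
  fail(28) 'aaa': from fail(27)=11 chase 'a': 11 ⇒ 27;  out=∅∪out(27)=∅
  fail(4) 'cabb': from fail(3)=12 chase 'b': 12→18→0 ⇒ 18;  out=∅∪out(18)=∅
  fail(8) 'cdcc': from fail(7)=1 chase 'c': 1 ⇒ 24;  out=∅∪out(24)=∅
  fail(15) 'caaa': from fail(14)=27 chase 'a': 27 ⇒ 28;  out=∅∪out(28)=∅
  fail(21) 'babd': from fail(20)=12 chase 'd': 12→18→0 ⇒ 0;  out=∅∪out(0)=∅
  fail(26) 'ccac': from fail(25)=2 chase 'c': 2→11→0 ⇒ 1;  out={6}∪out(1)={6}
  fail(29) 'aaaa': from fail(28)=27 chase 'a': 27 ⇒ 28;  out=∅∪out(28)=∅
  fail(5) 'cabbc': from fail(4)=18 chase 'c': 18→0 ⇒ 1;  out={0}∪out(1)={0}
  fail(9) 'cdccc': from fail(8)=24 chase 'c': 24→1 ⇒ 24;  out=∅∪out(24)=∅
  fail(16) 'caaaa': from fail(15)=28 chase 'a': 28 ⇒ 29;  out=∅∪out(29)=∅
  fail(22) 'babdc': from fail(21)=0 chase 'c': 0 ⇒ 1;  out=∅∪out(1)=∅
  fail(30) 'aaaaa': from fail(29)=28 chase 'a': 28 ⇒ 29;  out={7}∪out(29)={7}
  fail(10) 'cdccca': from fail(9)=24 chase 'a': 24 ⇒ 25;  out={2}∪out(25)={2}
  fail(17) 'caaaaa': from fail(16)=29 chase 'a': 29 ⇒ 30;  out={4}∪out(30)={4,7}
  fail(23) 'babdcc': from fail(22)=1 chase 'c': 1 ⇒ 24;  out={5}∪out(24)={5}

Text stream:
[0] read 'a'  n0⇒n11
[1] read 'b'  n11⇒n12
[2] read 'c'  n12⇒n13  emit P3@[0:2]
[3] read 'd'  n13⇒n6 (via fail)
[4] read 'a'  n6⇒n11 (via fail)
[5] read 'b'  n11⇒n12
[6] read 'c'  n12⇒n13  emit P3@[4:6]
[7] read 'a'  n13⇒n2 (via fail)
[8] read 'a'  n2⇒n14
[9] read 'c'  n14⇒n1 (via fail)
[10] read 'a'  n1⇒n2
[11] read 'b'  n2⇒n3  emit P1@[9:11]
[12] read 'b'  n3⇒n4
[13] read 'c'  n4⇒n5  emit P0@[9:13]
[14] read 'c'  n5⇒n24 (via fail)
[15] read 'c'  n24⇒n24 (via fail)
[16] read 'a'  n24⇒n25
[17] read 'c'  n25⇒n26  emit P6@[14:17]
[18] read 'b'  n26⇒n18 (via fail)
[19] read 'b'  n18⇒n18 (via fail)
[20] read 'b'  n18⇒n18 (via fail)
[21] read 'b'  n18⇒n18 (via fail)
[22] read 'b'  n18⇒n18 (via fail)
[23] read 'a'  n18⇒n19

Result: [[2,3],[6,3],[11,1],[13,0],[17,6]]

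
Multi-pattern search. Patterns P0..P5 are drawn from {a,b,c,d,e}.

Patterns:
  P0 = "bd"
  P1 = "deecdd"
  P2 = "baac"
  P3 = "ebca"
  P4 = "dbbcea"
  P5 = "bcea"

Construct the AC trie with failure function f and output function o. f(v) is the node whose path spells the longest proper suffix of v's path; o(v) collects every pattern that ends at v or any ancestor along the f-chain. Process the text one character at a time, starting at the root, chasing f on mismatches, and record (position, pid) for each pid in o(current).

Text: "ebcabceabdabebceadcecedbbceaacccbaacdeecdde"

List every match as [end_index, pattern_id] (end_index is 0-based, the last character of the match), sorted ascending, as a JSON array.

Build:
Trie (insert patterns):
  n0 'ε': b→1 d→3 e→12
  n1 'b': a→9 c→21 d→2
  n2 'bd': ·  ←P0
  n3 'd': b→16 e→4
  n4 'de': e→5
  n5 'dee': c→6
  n6 'deec': d→7
  n7 'deecd': d→8
  n8 'deecdd': ·  ←P1
  n9 'ba': a→10
  n10 'baa': c→11
  n11 'baac': ·  ←P2
  n12 'e': b→13
  n13 'eb': c→14
  n14 'ebc': a→15
  n15 'ebca': ·  ←P3
  n16 'db': b→17
  n17 'dbb': c→18
  n18 'dbbc': e→19
  n19 'dbbce': a→20
  n20 'dbbcea': ·  ←P4
  n21 'bc': e→22
  n22 'bce': a→23
  n23 'bcea': ·  ←P5

BFS fail/out derivation:
  fail(1) 'b': from fail(0)=0 chase 'b': 0 ⇒ 0;  out=∅∪out(0)=∅
  fail(3) 'd': from fail(0)=0 chase 'd': 0 ⇒ 0;  out=∅∪out(0)=∅
  fail(12) 'e': from fail(0)=0 chase 'e': 0 ⇒ 0;  out=∅∪out(0)=∅
  fail(2) 'bd': from fail(1)=0 chase 'd': 0 ⇒ 3;  out={0}∪out(3)={0}
  fail(4) 'de': from fail(3)=0 chase 'e': 0 ⇒ 12;  out=∅∪out(12)=∅
  fail(9) 'ba': from fail(1)=0 chase 'a': 0 ⇒ 0;  out=∅∪out(0)=∅
  fail(13) 'eb': from fail(12)=0 chase 'b': 0 ⇒ 1;  out=∅∪out(1)=∅
  fail(16) 'db': from fail(3)=0 chase 'b': 0 ⇒ 1;  out=∅∪out(1)=∅
  fail(21) 'bc': from fail(1)=0 chase 'c': 0 ⇒ 0;  out=∅∪out(0)=∅
  fail(5) 'dee': from fail(4)=12 chase 'e': 12→0 ⇒ 12;  out=∅∪out(12)=∅
  fail(10) 'baa': from fail(9)=0 chase 'a': 0 ⇒ 0;  out=∅∪out(0)=∅
  fail(14) 'ebc': from fail(13)=1 chase 'c': 1 ⇒ 21;  out=∅∪out(21)=∅
  fail(17) 'dbb': from fail(16)=1 chase 'b': 1→0 ⇒ 1;  out=∅∪out(1)=∅
  fail(22) 'bce': from fail(21)=0 chase 'e': 0 ⇒ 12;  out=∅∪out(12)=∅
  fail(6) 'deec': from fail(5)=12 chase 'c': 12→0 ⇒ 0;  out=∅∪out(0)=∅
  fail(11) 'baac': from fail(10)=0 chase 'c': 0 ⇒ 0;  out={2}∪out(0)={2}
  fail(15) 'ebca': from fail(14)=21 chase 'a': 21→0 ⇒ 0;  out={3}∪out(0)={3}
  fail(18) 'dbbc': from fail(17)=1 chase 'c': 1 ⇒ 21;  out=∅∪out(21)=∅
  fail(23) 'bcea': from fail(22)=12 chase 'a': 12→0 ⇒ 0;  out={5}∪out(0)={5}
  fail(7) 'deecd': from fail(6)=0 chase 'd': 0 ⇒ 3;  out=∅∪out(3)=∅
  fail(19) 'dbbce': from fail(18)=21 chase 'e': 21 ⇒ 22;  out=∅∪out(22)=∅
  fail(8) 'deecdd': from fail(7)=3 chase 'd': 3→0 ⇒ 3;  out={1}∪out(3)={1}
  fail(20) 'dbbcea': from fail(19)=22 chase 'a': 22 ⇒ 23;  out={4}∪out(23)={4,5}

Run:
pos 0 'e': at 12
pos 1 'b': at 13
pos 2 'c': at 14
pos 3 'a': at 15  → match P3@[0:3]
pos 4 'b': at 1 (via fail)
pos 5 'c': at 21
pos 6 'e': at 22
pos 7 'a': at 23  → match P5@[4:7]
pos 8 'b': at 1 (via fail)
pos 9 'd': at 2  → match P0@[8:9]
pos 10 'a': at 0 (via fail)
pos 11 'b': at 1
pos 12 'e': at 12 (via fail)
pos 13 'b': at 13
pos 14 'c': at 14
pos 15 'e': at 22 (via fail)
pos 16 'a': at 23  → match P5@[13:16]
pos 17 'd': at 3 (via fail)
pos 18 'c': at 0 (via fail)
pos 19 'e': at 12
pos 20 'c': at 0 (via fail)
pos 21 'e': at 12
pos 22 'd': at 3 (via fail)
pos 23 'b': at 16
pos 24 'b': at 17
pos 25 'c': at 18
pos 26 'e': at 19
pos 27 'a': at 20  → match P4@[22:27],P5@[24:27]
pos 28 'a': at 0 (via fail)
pos 29 'c': at 0
pos 30 'c': at 0
pos 31 'c': at 0
pos 32 'b': at 1
pos 33 'a': at 9
pos 34 'a': at 10
pos 35 'c': at 11  → match P2@[32:35]
pos 36 'd': at 3 (via fail)
pos 37 'e': at 4
pos 38 'e': at 5
pos 39 'c': at 6
pos 40 'd': at 7
pos 41 'd': at 8  → match P1@[36:41]
pos 42 'e': at 4 (via fail)

All matches (sorted): [[3,3],[7,5],[9,0],[16,5],[27,4],[27,5],[35,2],[41,1]]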